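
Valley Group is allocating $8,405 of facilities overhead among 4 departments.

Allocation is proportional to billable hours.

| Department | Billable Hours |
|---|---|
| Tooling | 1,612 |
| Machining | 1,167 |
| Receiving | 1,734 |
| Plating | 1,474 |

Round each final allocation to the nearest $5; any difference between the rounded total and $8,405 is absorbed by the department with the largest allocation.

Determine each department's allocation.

Sum of billable hours: 5,987.
Unrounded shares: Tooling 1,612/5,987 × $8,405 = 2,263.05; Machining 1,167/5,987 × $8,405 = 1,638.32; Receiving 1,734/5,987 × $8,405 = 2,434.32; Plating 1,474/5,987 × $8,405 = 2,069.31.
After rounding ($5): Tooling $2,265; Machining $1,640; Receiving $2,435; Plating $2,070. Sum = $8,410.
Difference $8,405 − $8,410 = −$5 applied to largest allocation (Receiving): Receiving becomes $2,430.

Tooling: $2,265 · Machining: $1,640 · Receiving: $2,430 · Plating: $2,070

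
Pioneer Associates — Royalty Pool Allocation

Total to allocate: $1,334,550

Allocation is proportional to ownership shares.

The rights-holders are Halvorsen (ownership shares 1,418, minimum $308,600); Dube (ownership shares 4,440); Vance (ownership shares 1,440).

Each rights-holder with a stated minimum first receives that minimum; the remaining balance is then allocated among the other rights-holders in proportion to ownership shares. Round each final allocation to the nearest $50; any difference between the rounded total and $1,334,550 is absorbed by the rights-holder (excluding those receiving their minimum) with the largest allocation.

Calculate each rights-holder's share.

Halvorsen: $308,600; Dube: $774,700; Vance: $251,250

Fund the minimums — Halvorsen $308,600. Balance $1,025,950.
Balance split over remaining ownership shares 5,880: Dube 774,696.94 → $774,700; Vance 251,253.06 → $251,250.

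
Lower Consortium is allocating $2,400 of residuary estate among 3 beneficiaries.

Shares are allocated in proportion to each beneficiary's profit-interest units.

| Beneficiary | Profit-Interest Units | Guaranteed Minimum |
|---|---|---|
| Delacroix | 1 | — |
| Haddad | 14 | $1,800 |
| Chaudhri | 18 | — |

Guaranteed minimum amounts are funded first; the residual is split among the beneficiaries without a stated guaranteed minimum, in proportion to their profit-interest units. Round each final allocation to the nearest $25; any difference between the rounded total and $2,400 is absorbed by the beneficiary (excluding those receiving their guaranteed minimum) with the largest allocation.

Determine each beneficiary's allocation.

Delacroix: $25 · Haddad: $1,800 · Chaudhri: $575

Fund the minimums — Haddad $1,800. Balance $600.
Balance split over remaining profit-interest units 19: Delacroix 31.58 → $25; Chaudhri 568.42 → $575.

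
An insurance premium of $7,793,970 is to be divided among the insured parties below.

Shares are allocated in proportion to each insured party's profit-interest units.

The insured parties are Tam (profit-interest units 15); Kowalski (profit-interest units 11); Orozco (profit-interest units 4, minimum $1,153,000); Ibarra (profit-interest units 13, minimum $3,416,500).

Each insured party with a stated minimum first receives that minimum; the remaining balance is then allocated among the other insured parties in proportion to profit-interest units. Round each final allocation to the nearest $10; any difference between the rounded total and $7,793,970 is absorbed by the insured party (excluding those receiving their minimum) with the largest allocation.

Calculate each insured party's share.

Tam: $1,860,270 · Kowalski: $1,364,200 · Orozco: $1,153,000 · Ibarra: $3,416,500

Fund the minimums — Orozco $1,153,000; Ibarra $3,416,500. Remaining pool $3,224,470.
Remaining pool split over remaining profit-interest units 26: Tam 1,860,271.15 → $1,860,270; Kowalski 1,364,198.85 → $1,364,200.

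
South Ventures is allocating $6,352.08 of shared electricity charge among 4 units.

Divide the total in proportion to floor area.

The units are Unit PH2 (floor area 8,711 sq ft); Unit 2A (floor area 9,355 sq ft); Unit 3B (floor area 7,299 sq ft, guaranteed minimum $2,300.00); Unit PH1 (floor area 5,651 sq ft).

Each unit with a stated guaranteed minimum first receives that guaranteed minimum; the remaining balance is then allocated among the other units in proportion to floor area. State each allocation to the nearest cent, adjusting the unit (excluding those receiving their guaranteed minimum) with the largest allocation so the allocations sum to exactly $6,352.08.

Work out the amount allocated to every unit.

Guaranteed amounts: Unit 3B $2,300.00. Residual $4,052.08.
Residual split over remaining floor area 23,717: Unit PH2 1,488.2856 → $1,488.29; Unit 2A 1,598.3138 → $1,598.31; Unit PH1 965.4806 → $965.48.

Unit PH2: $1,488.29; Unit 2A: $1,598.31; Unit 3B: $2,300.00; Unit PH1: $965.48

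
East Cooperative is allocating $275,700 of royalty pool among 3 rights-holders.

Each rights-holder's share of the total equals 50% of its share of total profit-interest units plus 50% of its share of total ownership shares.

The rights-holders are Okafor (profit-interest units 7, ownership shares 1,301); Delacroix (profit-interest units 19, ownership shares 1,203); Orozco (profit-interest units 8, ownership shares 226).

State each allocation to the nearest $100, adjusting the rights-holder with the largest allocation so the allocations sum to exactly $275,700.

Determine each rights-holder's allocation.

Okafor: $94,100 | Delacroix: $137,800 | Orozco: $43,800

Totals — profit-interest units 34, ownership shares 2,730.
Combined weights (50% profit-interest units + 50% ownership shares): Okafor 0.3412; Delacroix 0.4997; Orozco 0.1590.
Raw shares: Okafor 94,074.23; Delacroix 137,778.71; Orozco 43,847.05.
After rounding ($100): Okafor $94,100; Delacroix $137,800; Orozco $43,800. Sum = $275,700.
No rounding difference to absorb.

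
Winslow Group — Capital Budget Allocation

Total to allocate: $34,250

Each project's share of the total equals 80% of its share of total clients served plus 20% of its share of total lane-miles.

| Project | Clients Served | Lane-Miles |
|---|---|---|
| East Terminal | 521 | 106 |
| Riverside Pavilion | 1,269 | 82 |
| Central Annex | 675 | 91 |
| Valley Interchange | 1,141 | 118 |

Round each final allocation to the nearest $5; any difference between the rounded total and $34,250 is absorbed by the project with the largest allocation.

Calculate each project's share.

Totals — clients served 3,606, lane-miles 397.
Blended shares (80% clients served + 20% lane-miles): East Terminal 0.1690; Riverside Pavilion 0.3228; Central Annex 0.1956; Valley Interchange 0.3126.
Raw shares: East Terminal 5,787.76; Riverside Pavilion 11,057.29; Central Annex 6,699.10; Valley Interchange 10,705.85.
Rounded to nearest $5: East Terminal $5,790; Riverside Pavilion $11,055; Central Annex $6,700; Valley Interchange $10,705. Sum = $34,250.
Sum already equals the total — no adjustment.

East Terminal: $5,790; Riverside Pavilion: $11,055; Central Annex: $6,700; Valley Interchange: $10,705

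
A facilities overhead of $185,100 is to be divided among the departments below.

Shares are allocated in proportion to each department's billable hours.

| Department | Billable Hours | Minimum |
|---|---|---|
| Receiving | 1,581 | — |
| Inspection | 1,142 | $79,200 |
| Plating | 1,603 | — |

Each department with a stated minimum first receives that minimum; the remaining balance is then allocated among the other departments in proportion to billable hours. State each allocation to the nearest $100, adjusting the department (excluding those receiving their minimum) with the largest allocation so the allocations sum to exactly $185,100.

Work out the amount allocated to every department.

Receiving: $52,600 | Inspection: $79,200 | Plating: $53,300

Fund the minimums — Inspection $79,200. Remaining pool $105,900.
Remaining pool split over remaining billable hours 3,184: Receiving 52,584.14 → $52,600; Plating 53,315.86 → $53,300.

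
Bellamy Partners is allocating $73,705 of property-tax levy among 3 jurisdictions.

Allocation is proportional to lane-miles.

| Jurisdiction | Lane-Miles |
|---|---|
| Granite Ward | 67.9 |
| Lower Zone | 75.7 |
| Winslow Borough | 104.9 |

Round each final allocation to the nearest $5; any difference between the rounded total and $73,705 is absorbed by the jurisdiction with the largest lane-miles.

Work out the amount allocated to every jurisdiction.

Granite Ward: $20,140; Lower Zone: $22,455; Winslow Borough: $31,110

Total lane-miles = 248.5.
Pro-rata amounts: Granite Ward 67.9/248.5 × $73,705 = 20,139.11; Lower Zone 75.7/248.5 × $73,705 = 22,452.59; Winslow Borough 104.9/248.5 × $73,705 = 31,113.30.
At nearest $5: Granite Ward $20,140; Lower Zone $22,455; Winslow Borough $31,115. Sum = $73,710.
Difference $73,705 − $73,710 = −$5 applied to largest lane-miles (Winslow Borough): Winslow Borough becomes $31,110.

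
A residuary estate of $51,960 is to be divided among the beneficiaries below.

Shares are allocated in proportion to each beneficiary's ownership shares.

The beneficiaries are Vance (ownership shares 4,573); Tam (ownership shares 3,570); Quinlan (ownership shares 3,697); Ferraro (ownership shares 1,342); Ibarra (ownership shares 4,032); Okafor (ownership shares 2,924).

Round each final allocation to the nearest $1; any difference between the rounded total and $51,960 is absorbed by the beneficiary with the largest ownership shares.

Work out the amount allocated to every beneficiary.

Ownership shares total: 20,138.
Proportional shares: Vance 4,573/20,138 × $51,960 = 11,799.24; Tam 3,570/20,138 × $51,960 = 9,211.30; Quinlan 3,697/20,138 × $51,960 = 9,538.99; Ferraro 1,342/20,138 × $51,960 = 3,462.62; Ibarra 4,032/20,138 × $51,960 = 10,403.35; Okafor 2,924/20,138 × $51,960 = 7,544.49.
After rounding ($1): Vance $11,799; Tam $9,211; Quinlan $9,539; Ferraro $3,463; Ibarra $10,403; Okafor $7,544. Sum = $51,959.
Difference $51,960 − $51,959 = +$1 applied to largest ownership shares (Vance): Vance becomes $11,800.

Vance: $11,800; Tam: $9,211; Quinlan: $9,539; Ferraro: $3,463; Ibarra: $10,403; Okafor: $7,544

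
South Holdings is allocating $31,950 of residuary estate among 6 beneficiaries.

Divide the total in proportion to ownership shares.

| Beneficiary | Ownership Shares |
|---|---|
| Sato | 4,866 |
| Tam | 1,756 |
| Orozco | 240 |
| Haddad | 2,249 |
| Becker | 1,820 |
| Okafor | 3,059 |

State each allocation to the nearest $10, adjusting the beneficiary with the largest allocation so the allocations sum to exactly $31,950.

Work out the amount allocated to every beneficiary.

Combined ownership shares = 13,990.
Proportional shares: Sato 4,866/13,990 × $31,950 = 11,112.84; Tam 1,756/13,990 × $31,950 = 4,010.31; Orozco 240/13,990 × $31,950 = 548.11; Haddad 2,249/13,990 × $31,950 = 5,136.21; Becker 1,820/13,990 × $31,950 = 4,156.47; Okafor 3,059/13,990 × $31,950 = 6,986.07.
Rounded to nearest $10: Sato $11,110; Tam $4,010; Orozco $550; Haddad $5,140; Becker $4,160; Okafor $6,990. Sum = $31,960.
Difference $31,950 − $31,960 = −$10 applied to largest allocation (Sato): Sato becomes $11,100.

Sato: $11,100 | Tam: $4,010 | Orozco: $550 | Haddad: $5,140 | Becker: $4,160 | Okafor: $6,990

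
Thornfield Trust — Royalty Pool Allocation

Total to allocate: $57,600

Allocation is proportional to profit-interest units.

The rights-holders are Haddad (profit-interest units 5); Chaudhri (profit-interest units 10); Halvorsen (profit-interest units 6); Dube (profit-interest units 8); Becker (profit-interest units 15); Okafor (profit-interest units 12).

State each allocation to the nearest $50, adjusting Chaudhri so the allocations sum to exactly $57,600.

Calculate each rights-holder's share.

Profit-interest units total: 56.
Pro-rata amounts: Haddad 5/56 × $57,600 = 5,142.86; Chaudhri 10/56 × $57,600 = 10,285.71; Halvorsen 6/56 × $57,600 = 6,171.43; Dube 8/56 × $57,600 = 8,228.57; Becker 15/56 × $57,600 = 15,428.57; Okafor 12/56 × $57,600 = 12,342.86.
After rounding ($50): Haddad $5,150; Chaudhri $10,300; Halvorsen $6,150; Dube $8,250; Becker $15,450; Okafor $12,350. Sum = $57,650.
Difference $57,600 − $57,650 = −$50 applied to Chaudhri: Chaudhri becomes $10,250.

Haddad: $5,150 · Chaudhri: $10,250 · Halvorsen: $6,150 · Dube: $8,250 · Becker: $15,450 · Okafor: $12,350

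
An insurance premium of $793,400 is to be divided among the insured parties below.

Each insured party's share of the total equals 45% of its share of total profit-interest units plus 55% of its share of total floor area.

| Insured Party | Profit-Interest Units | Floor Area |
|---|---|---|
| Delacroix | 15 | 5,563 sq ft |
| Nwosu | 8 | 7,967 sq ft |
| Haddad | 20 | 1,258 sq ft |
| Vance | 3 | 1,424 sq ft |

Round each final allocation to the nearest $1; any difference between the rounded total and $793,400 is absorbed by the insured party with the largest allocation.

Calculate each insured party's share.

Totals — profit-interest units 46, floor area 16,212.
Composite weights (45% profit-interest units + 55% floor area): Delacroix 0.3355; Nwosu 0.3485; Haddad 0.2383; Vance 0.0777.
Pro-rata amounts: Delacroix 266,159.21; Nwosu 276,535.78; Haddad 189,091.37; Vance 61,613.64.
After rounding ($1): Delacroix $266,159; Nwosu $276,536; Haddad $189,091; Vance $61,614. Sum = $793,400.
Rounded total matches; no reconciliation needed.

Delacroix: $266,159; Nwosu: $276,536; Haddad: $189,091; Vance: $61,614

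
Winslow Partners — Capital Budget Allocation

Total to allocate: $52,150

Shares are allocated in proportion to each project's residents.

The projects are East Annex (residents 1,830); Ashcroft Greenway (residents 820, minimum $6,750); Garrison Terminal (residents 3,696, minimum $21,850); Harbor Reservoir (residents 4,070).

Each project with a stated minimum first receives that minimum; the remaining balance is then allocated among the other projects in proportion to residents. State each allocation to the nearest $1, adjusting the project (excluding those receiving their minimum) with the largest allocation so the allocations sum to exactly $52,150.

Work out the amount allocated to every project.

East Annex: $7,304; Ashcroft Greenway: $6,750; Garrison Terminal: $21,850; Harbor Reservoir: $16,246

Guaranteed amounts: Ashcroft Greenway $6,750; Garrison Terminal $21,850. Residual $23,550.
Residual split over remaining residents 5,900: East Annex 7,304.49 → $7,304; Harbor Reservoir 16,245.51 → $16,246.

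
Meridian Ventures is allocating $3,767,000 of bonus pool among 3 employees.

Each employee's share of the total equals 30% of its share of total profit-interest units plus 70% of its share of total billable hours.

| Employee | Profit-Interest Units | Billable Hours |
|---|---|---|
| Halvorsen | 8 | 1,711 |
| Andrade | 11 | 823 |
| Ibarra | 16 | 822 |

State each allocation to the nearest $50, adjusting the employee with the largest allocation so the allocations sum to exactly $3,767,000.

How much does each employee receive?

Halvorsen: $1,602,650; Andrade: $1,001,850; Ibarra: $1,162,500

Totals — profit-interest units 35, billable hours 3,356.
Combined weights (30% profit-interest units + 70% billable hours): Halvorsen 0.4255; Andrade 0.2659; Ibarra 0.3086.
Unrounded shares: Halvorsen 1,602,687.56; Andrade 1,001,827.65; Ibarra 1,162,484.78.
At nearest $50: Halvorsen $1,602,700; Andrade $1,001,850; Ibarra $1,162,500. Sum = $3,767,050.
Difference $3,767,000 − $3,767,050 = −$50 applied to largest allocation (Halvorsen): Halvorsen becomes $1,602,650.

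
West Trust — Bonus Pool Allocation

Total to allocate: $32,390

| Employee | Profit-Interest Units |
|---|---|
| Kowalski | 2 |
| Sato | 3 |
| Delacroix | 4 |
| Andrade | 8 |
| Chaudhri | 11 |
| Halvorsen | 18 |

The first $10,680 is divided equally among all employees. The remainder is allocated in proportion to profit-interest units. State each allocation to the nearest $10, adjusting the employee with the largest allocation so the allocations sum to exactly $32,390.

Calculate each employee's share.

Kowalski: $2,720; Sato: $3,200; Delacroix: $3,670; Andrade: $5,560; Chaudhri: $6,970; Halvorsen: $10,270

First tranche $10,680 split equally: $1,780 each.
Remainder $21,710 by profit-interest units (total 46): Kowalski 943.91 → $940; Sato 1,415.87 → $1,420; Delacroix 1,887.83 → $1,890; Andrade 3,775.65 → $3,780; Chaudhri 5,191.52 → $5,190; Halvorsen 8,495.22 → $8,500.
Rounding difference −$10 on remainder applied to Halvorsen.
Totals: Kowalski $1,780 + $940 = $2,720; Sato $1,780 + $1,420 = $3,200; Delacroix $1,780 + $1,890 = $3,670; Andrade $1,780 + $3,780 = $5,560; Chaudhri $1,780 + $5,190 = $6,970; Halvorsen $1,780 + $8,490 = $10,270.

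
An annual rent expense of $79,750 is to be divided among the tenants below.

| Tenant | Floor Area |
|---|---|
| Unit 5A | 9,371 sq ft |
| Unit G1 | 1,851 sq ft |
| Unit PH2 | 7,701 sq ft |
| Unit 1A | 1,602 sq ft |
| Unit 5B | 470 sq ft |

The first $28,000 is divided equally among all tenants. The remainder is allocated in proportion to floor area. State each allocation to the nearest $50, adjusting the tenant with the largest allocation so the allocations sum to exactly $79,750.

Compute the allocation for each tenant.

Equal tier: $28,000 ÷ 5 = $5,600 apiece.
Remainder $51,750 by floor area (total 20,995): Unit 5A 23,098.32 → $23,100; Unit G1 4,562.48 → $4,550; Unit PH2 18,981.98 → $19,000; Unit 1A 3,948.73 → $3,950; Unit 5B 1,158.49 → $1,150.
Totals: Unit 5A $5,600 + $23,100 = $28,700; Unit G1 $5,600 + $4,550 = $10,150; Unit PH2 $5,600 + $19,000 = $24,600; Unit 1A $5,600 + $3,950 = $9,550; Unit 5B $5,600 + $1,150 = $6,750.

Unit 5A: $28,700 · Unit G1: $10,150 · Unit PH2: $24,600 · Unit 1A: $9,550 · Unit 5B: $6,750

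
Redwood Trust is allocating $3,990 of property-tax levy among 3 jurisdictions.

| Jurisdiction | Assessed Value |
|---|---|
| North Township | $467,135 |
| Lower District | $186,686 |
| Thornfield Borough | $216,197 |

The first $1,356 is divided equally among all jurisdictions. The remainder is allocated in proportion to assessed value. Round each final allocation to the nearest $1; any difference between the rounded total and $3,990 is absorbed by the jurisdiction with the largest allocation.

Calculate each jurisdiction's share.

Equal tier: $1,356 ÷ 3 = $452 apiece.
Remainder $2,634 by assessed value (total 870,018): North Township 1,414.26 → $1,414; Lower District 565.20 → $565; Thornfield Borough 654.54 → $655.
Totals: North Township $452 + $1,414 = $1,866; Lower District $452 + $565 = $1,017; Thornfield Borough $452 + $655 = $1,107.

North Township: $1,866 | Lower District: $1,017 | Thornfield Borough: $1,107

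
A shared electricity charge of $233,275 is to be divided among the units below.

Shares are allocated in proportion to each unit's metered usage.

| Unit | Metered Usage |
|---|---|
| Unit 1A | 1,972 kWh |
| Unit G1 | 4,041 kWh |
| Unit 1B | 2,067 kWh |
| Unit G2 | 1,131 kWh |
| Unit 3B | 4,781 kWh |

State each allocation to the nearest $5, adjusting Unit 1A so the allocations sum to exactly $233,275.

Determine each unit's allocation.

Unit 1A: $32,880 · Unit G1: $67,370 · Unit 1B: $34,460 · Unit G2: $18,855 · Unit 3B: $79,710

Combined metered usage = 13,992.
Unrounded shares: Unit 1A 1,972/13,992 × $233,275 = 32,877.24; Unit G1 4,041/13,992 × $233,275 = 67,371.66; Unit 1B 2,067/13,992 × $233,275 = 34,461.08; Unit G2 1,131/13,992 × $233,275 = 18,856.06; Unit 3B 4,781/13,992 × $233,275 = 79,708.96.
Rounded to nearest $5: Unit 1A $32,875; Unit G1 $67,370; Unit 1B $34,460; Unit G2 $18,855; Unit 3B $79,710. Sum = $233,270.
Difference $233,275 − $233,270 = +$5 applied to Unit 1A: Unit 1A becomes $32,880.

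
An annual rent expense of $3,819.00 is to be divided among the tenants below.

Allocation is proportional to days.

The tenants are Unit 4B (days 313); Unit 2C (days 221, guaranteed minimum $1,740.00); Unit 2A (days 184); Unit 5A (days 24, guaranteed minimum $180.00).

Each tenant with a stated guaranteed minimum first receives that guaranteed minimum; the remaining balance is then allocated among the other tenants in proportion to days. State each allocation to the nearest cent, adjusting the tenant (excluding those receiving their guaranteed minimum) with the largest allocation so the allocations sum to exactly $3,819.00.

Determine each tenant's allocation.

Fund the minimums — Unit 2C $1,740.00; Unit 5A $180.00. Residual $1,899.00.
Residual split over remaining days 497: Unit 4B 1,195.9497 → $1,195.95; Unit 2A 703.0503 → $703.05.

Unit 4B: $1,195.95 · Unit 2C: $1,740.00 · Unit 2A: $703.05 · Unit 5A: $180.00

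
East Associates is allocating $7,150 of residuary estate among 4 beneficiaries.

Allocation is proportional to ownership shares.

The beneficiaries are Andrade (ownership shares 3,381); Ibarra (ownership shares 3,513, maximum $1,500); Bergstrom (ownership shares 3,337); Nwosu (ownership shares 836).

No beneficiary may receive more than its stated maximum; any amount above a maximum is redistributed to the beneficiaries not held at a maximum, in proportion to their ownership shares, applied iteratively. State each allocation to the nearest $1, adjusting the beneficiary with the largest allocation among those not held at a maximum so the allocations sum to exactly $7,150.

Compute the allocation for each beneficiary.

Andrade: $2,529 · Ibarra: $1,500 · Bergstrom: $2,496 · Nwosu: $625

Sum of ownership shares: 11,067.
Pro-rata shares before constraints: Andrade 2,184.35; Ibarra 2,269.63; Bergstrom 2,155.92; Nwosu 540.11.
Held at cap: Ibarra ($1,500); residual $5,650 reallocated over remaining ownership shares 7,554.
Shares after redistribution: Andrade 2,528.81 → $2,529; Bergstrom 2,495.90 → $2,496; Nwosu 625.28 → $625.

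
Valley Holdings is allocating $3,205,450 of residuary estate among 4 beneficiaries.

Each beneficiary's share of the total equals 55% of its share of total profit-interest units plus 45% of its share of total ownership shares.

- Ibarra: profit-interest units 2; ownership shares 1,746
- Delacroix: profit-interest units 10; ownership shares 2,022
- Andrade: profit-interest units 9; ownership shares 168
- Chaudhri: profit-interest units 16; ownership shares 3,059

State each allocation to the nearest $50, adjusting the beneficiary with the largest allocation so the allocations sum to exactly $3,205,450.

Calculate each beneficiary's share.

Profit-interest units total 37; ownership shares total 6,995.
Composite weights (55% profit-interest units + 45% ownership shares): Ibarra 0.1421; Delacroix 0.2787; Andrade 0.1446; Chaudhri 0.4346.
Raw shares: Ibarra 455,343.20; Delacroix 893,446.35; Andrade 463,480.84; Chaudhri 1,393,179.61.
At nearest $50: Ibarra $455,350; Delacroix $893,450; Andrade $463,500; Chaudhri $1,393,200. Sum = $3,205,500.
Difference $3,205,450 − $3,205,500 = −$50 applied to largest allocation (Chaudhri): Chaudhri becomes $1,393,150.

Ibarra: $455,350; Delacroix: $893,450; Andrade: $463,500; Chaudhri: $1,393,150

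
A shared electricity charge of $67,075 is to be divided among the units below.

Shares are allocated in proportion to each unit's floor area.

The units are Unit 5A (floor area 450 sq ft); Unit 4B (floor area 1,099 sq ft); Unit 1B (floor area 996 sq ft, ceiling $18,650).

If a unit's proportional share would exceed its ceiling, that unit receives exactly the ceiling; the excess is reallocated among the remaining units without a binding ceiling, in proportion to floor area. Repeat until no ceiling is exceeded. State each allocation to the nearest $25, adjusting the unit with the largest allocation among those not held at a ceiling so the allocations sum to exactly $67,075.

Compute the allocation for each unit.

Unit 5A: $14,075 · Unit 4B: $34,350 · Unit 1B: $18,650

Floor area total: 2,545.
Unconstrained shares: Unit 5A 11,860.02; Unit 4B 28,964.80; Unit 1B 26,250.18.
Held at cap: Unit 1B ($18,650); residual $48,425 reallocated over remaining floor area 1,549.
Remaining shares: Unit 5A 14,067.95 → $14,075; Unit 4B 34,357.05 → $34,350.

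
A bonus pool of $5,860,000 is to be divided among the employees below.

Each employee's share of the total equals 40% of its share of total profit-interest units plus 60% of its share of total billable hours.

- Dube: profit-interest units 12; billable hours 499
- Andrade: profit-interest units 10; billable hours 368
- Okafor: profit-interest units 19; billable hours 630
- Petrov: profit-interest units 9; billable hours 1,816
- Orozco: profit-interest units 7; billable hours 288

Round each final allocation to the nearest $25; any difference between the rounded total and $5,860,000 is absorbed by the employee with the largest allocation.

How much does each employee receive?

Dube: $980,700; Andrade: $770,550; Okafor: $1,396,450; Petrov: $2,143,250; Orozco: $569,050

Profit-interest units total 57; billable hours total 3,601.
Blended shares (40% profit-interest units + 60% billable hours): Dube 0.1674; Andrade 0.1315; Okafor 0.2383; Petrov 0.3657; Orozco 0.0971.
Proportional shares: Dube 980,695.01; Andrade 770,541.59; Okafor 1,396,462.46; Petrov 2,143,239.39; Orozco 569,061.54.
After rounding ($25): Dube $980,700; Andrade $770,550; Okafor $1,396,450; Petrov $2,143,250; Orozco $569,050. Sum = $5,860,000.
Rounded total matches; no reconciliation needed.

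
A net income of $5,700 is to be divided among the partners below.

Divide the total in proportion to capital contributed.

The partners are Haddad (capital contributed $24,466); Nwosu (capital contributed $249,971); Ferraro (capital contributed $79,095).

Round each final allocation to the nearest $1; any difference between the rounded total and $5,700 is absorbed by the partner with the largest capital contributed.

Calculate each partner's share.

Haddad: $394 | Nwosu: $4,031 | Ferraro: $1,275

Capital contributed total: 24,466 + 249,971 + 79,095 = 353,532.
Unrounded shares: Haddad 394.47; Nwosu 4,030.28; Ferraro 1,275.25.
After rounding ($1): Haddad $394; Nwosu $4,030; Ferraro $1,275. Sum = $5,699.
Difference $5,700 − $5,699 = +$1 applied to largest capital contributed (Nwosu): Nwosu becomes $4,031.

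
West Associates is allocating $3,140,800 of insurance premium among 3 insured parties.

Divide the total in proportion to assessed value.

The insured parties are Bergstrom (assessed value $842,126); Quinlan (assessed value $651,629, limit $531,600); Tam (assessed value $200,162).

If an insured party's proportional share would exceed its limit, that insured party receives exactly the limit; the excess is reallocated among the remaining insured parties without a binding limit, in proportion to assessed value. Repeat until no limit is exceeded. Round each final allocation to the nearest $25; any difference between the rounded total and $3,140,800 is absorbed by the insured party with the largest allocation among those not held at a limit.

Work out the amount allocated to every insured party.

Bergstrom: $2,108,125 · Quinlan: $531,600 · Tam: $501,075

Combined assessed value = 1,693,917.
Unconstrained shares: Bergstrom 1,561,439.75; Quinlan 1,208,227.06; Tam 371,133.18.
Cap binds for Quinlan ($531,600); balance $2,609,200 reallocated over remaining assessed value 1,042,288.
Shares after redistribution: Bergstrom 2,108,126.70 → $2,108,125; Tam 501,073.30 → $501,075.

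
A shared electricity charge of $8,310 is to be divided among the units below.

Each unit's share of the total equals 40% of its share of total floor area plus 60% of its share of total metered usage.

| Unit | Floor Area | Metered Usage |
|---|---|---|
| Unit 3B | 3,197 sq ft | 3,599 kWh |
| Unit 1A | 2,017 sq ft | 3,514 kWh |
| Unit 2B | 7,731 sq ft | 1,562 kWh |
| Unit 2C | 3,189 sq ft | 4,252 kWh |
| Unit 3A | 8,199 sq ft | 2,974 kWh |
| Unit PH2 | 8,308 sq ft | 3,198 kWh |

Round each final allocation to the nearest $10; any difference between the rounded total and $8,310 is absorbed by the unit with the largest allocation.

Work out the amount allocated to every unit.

Floor area total 32,641; metered usage total 19,099.
Composite weights (40% floor area + 60% metered usage): Unit 3B 0.1522; Unit 1A 0.1351; Unit 2B 0.1438; Unit 2C 0.1727; Unit 3A 0.1939; Unit PH2 0.2023.
Unrounded shares: Unit 3B 1,265.12; Unit 1A 1,122.77; Unit 2B 1,195.06; Unit 2C 1,434.78; Unit 3A 1,611.34; Unit PH2 1,680.92.
After rounding ($10): Unit 3B $1,270; Unit 1A $1,120; Unit 2B $1,200; Unit 2C $1,430; Unit 3A $1,610; Unit PH2 $1,680. Sum = $8,310.
No rounding difference to absorb.

Unit 3B: $1,270 | Unit 1A: $1,120 | Unit 2B: $1,200 | Unit 2C: $1,430 | Unit 3A: $1,610 | Unit PH2: $1,680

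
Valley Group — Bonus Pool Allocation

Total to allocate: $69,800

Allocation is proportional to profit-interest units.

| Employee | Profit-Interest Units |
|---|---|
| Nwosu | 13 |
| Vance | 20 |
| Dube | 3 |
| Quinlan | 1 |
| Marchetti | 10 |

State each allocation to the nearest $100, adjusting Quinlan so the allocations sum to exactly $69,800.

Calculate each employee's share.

Combined profit-interest units = 47.
Proportional shares: Nwosu 13/47 × $69,800 = 19,306.38; Vance 20/47 × $69,800 = 29,702.13; Dube 3/47 × $69,800 = 4,455.32; Quinlan 1/47 × $69,800 = 1,485.11; Marchetti 10/47 × $69,800 = 14,851.06.
Rounded to nearest $100: Nwosu $19,300; Vance $29,700; Dube $4,500; Quinlan $1,500; Marchetti $14,900. Sum = $69,900.
Difference $69,800 − $69,900 = −$100 applied to Quinlan: Quinlan becomes $1,400.

Nwosu: $19,300 · Vance: $29,700 · Dube: $4,500 · Quinlan: $1,400 · Marchetti: $14,900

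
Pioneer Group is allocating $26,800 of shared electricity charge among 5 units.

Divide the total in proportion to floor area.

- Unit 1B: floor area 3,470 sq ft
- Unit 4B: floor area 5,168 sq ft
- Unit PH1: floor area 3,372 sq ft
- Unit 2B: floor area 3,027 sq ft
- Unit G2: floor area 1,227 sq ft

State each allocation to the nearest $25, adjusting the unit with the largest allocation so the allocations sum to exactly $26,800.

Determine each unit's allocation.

Sum of floor area: 16,264.
Proportional shares: Unit 1B 3,470/16,264 × $26,800 = 5,717.90; Unit 4B 5,168/16,264 × $26,800 = 8,515.89; Unit PH1 3,372/16,264 × $26,800 = 5,556.42; Unit 2B 3,027/16,264 × $26,800 = 4,987.92; Unit G2 1,227/16,264 × $26,800 = 2,021.86.
Rounded to nearest $25: Unit 1B $5,725; Unit 4B $8,525; Unit PH1 $5,550; Unit 2B $5,000; Unit G2 $2,025. Sum = $26,825.
Difference $26,800 − $26,825 = −$25 applied to largest allocation (Unit 4B): Unit 4B becomes $8,500.

Unit 1B: $5,725 | Unit 4B: $8,500 | Unit PH1: $5,550 | Unit 2B: $5,000 | Unit G2: $2,025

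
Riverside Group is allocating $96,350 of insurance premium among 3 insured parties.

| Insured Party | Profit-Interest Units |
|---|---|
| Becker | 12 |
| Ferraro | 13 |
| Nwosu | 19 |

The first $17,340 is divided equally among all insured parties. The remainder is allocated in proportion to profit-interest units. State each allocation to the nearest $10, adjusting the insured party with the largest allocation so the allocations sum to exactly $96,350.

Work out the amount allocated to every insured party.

First tranche $17,340 split equally: $5,780 each.
Remainder $79,010 by profit-interest units (total 44): Becker 21,548.18 → $21,550; Ferraro 23,343.86 → $23,340; Nwosu 34,117.95 → $34,120.
Totals: Becker $5,780 + $21,550 = $27,330; Ferraro $5,780 + $23,340 = $29,120; Nwosu $5,780 + $34,120 = $39,900.

Becker: $27,330; Ferraro: $29,120; Nwosu: $39,900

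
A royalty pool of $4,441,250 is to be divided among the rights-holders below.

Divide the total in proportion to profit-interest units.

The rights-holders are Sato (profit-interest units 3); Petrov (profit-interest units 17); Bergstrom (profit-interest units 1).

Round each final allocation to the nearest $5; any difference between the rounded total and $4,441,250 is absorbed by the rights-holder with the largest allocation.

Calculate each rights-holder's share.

Sato: $634,465 · Petrov: $3,595,295 · Bergstrom: $211,490

Sum of profit-interest units: 21.
Proportional shares: Sato 3/21 × $4,441,250 = 634,464.29; Petrov 17/21 × $4,441,250 = 3,595,297.62; Bergstrom 1/21 × $4,441,250 = 211,488.10.
After rounding ($5): Sato $634,465; Petrov $3,595,300; Bergstrom $211,490. Sum = $4,441,255.
Difference $4,441,250 − $4,441,255 = −$5 applied to largest allocation (Petrov): Petrov becomes $3,595,295.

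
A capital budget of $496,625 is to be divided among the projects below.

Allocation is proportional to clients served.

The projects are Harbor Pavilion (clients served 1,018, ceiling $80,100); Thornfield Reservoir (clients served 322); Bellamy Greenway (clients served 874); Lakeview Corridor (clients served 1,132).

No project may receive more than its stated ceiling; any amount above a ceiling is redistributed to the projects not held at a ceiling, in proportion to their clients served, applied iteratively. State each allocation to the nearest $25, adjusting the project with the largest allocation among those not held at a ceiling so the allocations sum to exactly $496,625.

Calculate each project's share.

Harbor Pavilion: $80,100; Thornfield Reservoir: $57,600; Bellamy Greenway: $156,375; Lakeview Corridor: $202,550

Sum of clients served: 3,346.
Pro-rata shares before constraints: Harbor Pavilion 151,095.11; Thornfield Reservoir 47,792.36; Bellamy Greenway 129,722.13; Lakeview Corridor 168,015.39.
Held at cap: Harbor Pavilion ($80,100); residual $416,525 reallocated over remaining clients served 2,328.
Remaining shares: Thornfield Reservoir 57,612.13 → $57,600; Bellamy Greenway 156,375.79 → $156,375; Lakeview Corridor 202,537.07 → $202,525.
Rounding difference +$25 applied to Lakeview Corridor → $202,550.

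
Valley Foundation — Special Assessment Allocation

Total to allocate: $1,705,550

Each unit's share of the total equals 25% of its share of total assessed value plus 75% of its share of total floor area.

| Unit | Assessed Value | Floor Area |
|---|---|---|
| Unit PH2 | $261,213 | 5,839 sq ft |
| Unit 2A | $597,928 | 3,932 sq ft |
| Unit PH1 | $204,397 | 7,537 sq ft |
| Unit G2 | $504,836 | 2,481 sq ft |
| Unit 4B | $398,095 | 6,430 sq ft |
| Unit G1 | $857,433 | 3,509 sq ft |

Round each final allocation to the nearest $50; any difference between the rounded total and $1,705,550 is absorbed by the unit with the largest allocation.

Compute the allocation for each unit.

Unit PH2: $290,700 · Unit 2A: $259,450 · Unit PH1: $355,150 · Unit G2: $183,000 · Unit 4B: $336,800 · Unit G1: $280,450

Assessed value total 2,823,902; floor area total 29,728.
Blended shares (25% assessed value + 75% floor area): Unit PH2 0.1704; Unit 2A 0.1521; Unit PH1 0.2082; Unit G2 0.1073; Unit 4B 0.1975; Unit G1 0.1644.
Pro-rata amounts: Unit PH2 290,686.78; Unit 2A 259,472.08; Unit PH1 355,171.03; Unit G2 182,981.00; Unit 4B 336,784.97; Unit G1 280,454.13.
Rounded to nearest $50: Unit PH2 $290,700; Unit 2A $259,450; Unit PH1 $355,150; Unit G2 $183,000; Unit 4B $336,800; Unit G1 $280,450. Sum = $1,705,550.
No rounding difference to absorb.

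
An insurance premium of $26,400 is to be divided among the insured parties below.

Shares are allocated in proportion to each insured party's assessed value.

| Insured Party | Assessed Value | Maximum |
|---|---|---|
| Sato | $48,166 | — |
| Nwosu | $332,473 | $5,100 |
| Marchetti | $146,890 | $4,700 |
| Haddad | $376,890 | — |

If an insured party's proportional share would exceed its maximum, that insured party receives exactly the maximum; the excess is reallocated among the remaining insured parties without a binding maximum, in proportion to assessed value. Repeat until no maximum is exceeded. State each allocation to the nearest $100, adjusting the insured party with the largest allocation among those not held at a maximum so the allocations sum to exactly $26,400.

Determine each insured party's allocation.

Combined assessed value = 904,419.
Unconstrained shares: Sato 1,405.97; Nwosu 9,704.89; Marchetti 4,287.72; Haddad 11,001.42.
Capped: Nwosu ($5,100); balance $21,300 reallocated over remaining assessed value 571,946.
Capped: Marchetti ($4,700); balance $16,600 reallocated over remaining assessed value 425,056.
Redistributed shares: Sato 1,881.06 → $1,900; Haddad 14,718.94 → $14,700.

Sato: $1,900; Nwosu: $5,100; Marchetti: $4,700; Haddad: $14,700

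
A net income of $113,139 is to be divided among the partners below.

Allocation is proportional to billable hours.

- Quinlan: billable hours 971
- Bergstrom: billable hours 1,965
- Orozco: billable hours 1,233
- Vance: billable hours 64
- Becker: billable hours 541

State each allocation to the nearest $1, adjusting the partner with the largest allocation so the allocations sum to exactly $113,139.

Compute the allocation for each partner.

Sum of billable hours: 4,774.
Raw shares: Quinlan 971/4,774 × $113,139 = 23,011.72; Bergstrom 1,965/4,774 × $113,139 = 46,568.52; Orozco 1,233/4,774 × $113,139 = 29,220.86; Vance 64/4,774 × $113,139 = 1,516.74; Becker 541/4,774 × $113,139 = 12,821.16.
At nearest $1: Quinlan $23,012; Bergstrom $46,569; Orozco $29,221; Vance $1,517; Becker $12,821. Sum = $113,140.
Difference $113,139 − $113,140 = −$1 applied to largest allocation (Bergstrom): Bergstrom becomes $46,568.

Quinlan: $23,012; Bergstrom: $46,568; Orozco: $29,221; Vance: $1,517; Becker: $12,821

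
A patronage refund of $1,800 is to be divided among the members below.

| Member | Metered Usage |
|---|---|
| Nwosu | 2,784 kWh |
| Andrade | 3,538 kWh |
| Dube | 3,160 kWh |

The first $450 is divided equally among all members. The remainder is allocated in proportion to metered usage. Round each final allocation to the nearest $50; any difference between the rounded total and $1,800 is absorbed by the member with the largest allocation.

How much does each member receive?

Nwosu: $550 · Andrade: $650 · Dube: $600

Equal tier: $450 ÷ 3 = $150 apiece.
Remainder $1,350 by metered usage (total 9,482): Nwosu 396.37 → $400; Andrade 503.72 → $500; Dube 449.91 → $450.
Totals: Nwosu $150 + $400 = $550; Andrade $150 + $500 = $650; Dube $150 + $450 = $600.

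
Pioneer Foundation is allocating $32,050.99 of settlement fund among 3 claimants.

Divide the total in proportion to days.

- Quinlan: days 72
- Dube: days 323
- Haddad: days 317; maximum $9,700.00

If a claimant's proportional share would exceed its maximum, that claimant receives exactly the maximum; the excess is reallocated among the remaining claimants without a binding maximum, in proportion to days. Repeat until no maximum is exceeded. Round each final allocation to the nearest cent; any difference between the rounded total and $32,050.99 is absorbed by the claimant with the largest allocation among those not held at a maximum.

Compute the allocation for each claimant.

Quinlan: $4,074.10; Dube: $18,276.89; Haddad: $9,700.00

Sum of days: 712.
Pro-rata shares before constraints: Quinlan 3,241.1113; Dube 14,539.9856; Haddad 14,269.8930.
Cap binds for Haddad ($9,700.00); residual $22,350.99 reallocated over remaining days 395.
Redistributed shares: Quinlan 4,074.1045 → $4,074.10; Dube 18,276.8855 → $18,276.89.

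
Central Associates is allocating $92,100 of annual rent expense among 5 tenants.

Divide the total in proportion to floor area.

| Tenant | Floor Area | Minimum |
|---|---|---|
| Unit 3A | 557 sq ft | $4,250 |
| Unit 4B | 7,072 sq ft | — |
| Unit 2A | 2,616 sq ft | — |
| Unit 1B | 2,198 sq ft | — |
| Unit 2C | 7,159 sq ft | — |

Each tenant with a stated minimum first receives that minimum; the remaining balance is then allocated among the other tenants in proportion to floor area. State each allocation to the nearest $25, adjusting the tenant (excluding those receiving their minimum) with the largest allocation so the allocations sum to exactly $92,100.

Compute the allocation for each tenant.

Unit 3A: $4,250 | Unit 4B: $32,625 | Unit 2A: $12,075 | Unit 1B: $10,150 | Unit 2C: $33,000

Fund the minimums — Unit 3A $4,250. Residual $87,850.
Residual split over remaining floor area 19,045: Unit 4B 32,621.43 → $32,625; Unit 2A 12,066.98 → $12,075; Unit 1B 10,138.84 → $10,150; Unit 2C 33,022.74 → $33,025.
Rounding difference −$25 applied to Unit 2C → $33,000.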